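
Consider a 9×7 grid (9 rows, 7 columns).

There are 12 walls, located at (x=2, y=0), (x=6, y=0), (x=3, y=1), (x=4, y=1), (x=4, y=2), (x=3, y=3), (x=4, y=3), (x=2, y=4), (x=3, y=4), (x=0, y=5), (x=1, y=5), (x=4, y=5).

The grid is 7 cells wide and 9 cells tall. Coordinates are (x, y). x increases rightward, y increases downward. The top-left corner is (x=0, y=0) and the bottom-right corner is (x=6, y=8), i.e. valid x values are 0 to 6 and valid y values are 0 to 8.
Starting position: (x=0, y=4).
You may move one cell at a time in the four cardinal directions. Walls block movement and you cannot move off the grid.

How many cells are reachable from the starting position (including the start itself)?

BFS flood-fill from (x=0, y=4):
  Distance 0: (x=0, y=4)
  Distance 1: (x=0, y=3), (x=1, y=4)
  Distance 2: (x=0, y=2), (x=1, y=3)
  Distance 3: (x=0, y=1), (x=1, y=2), (x=2, y=3)
  Distance 4: (x=0, y=0), (x=1, y=1), (x=2, y=2)
  Distance 5: (x=1, y=0), (x=2, y=1), (x=3, y=2)
Total reachable: 14 (grid has 51 open cells total)

Answer: Reachable cells: 14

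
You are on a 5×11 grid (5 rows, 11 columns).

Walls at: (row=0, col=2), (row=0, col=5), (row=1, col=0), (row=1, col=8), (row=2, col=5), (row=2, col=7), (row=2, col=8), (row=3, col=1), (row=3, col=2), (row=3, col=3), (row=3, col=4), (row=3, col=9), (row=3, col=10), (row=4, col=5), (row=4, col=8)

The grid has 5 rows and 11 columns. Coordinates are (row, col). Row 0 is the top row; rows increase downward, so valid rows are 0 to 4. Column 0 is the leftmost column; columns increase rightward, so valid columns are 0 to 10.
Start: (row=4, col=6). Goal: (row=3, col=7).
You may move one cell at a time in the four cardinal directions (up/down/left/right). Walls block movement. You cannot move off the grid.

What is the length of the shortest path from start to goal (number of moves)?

Answer: Shortest path length: 2

Derivation:
BFS from (row=4, col=6) until reaching (row=3, col=7):
  Distance 0: (row=4, col=6)
  Distance 1: (row=3, col=6), (row=4, col=7)
  Distance 2: (row=2, col=6), (row=3, col=5), (row=3, col=7)  <- goal reached here
One shortest path (2 moves): (row=4, col=6) -> (row=4, col=7) -> (row=3, col=7)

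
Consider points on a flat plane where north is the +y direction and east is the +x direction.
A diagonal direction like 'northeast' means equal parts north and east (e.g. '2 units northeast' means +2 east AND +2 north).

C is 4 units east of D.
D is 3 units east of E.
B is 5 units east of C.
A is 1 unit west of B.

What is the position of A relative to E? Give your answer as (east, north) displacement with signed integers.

Answer: A is at (east=11, north=0) relative to E.

Derivation:
Place E at the origin (east=0, north=0).
  D is 3 units east of E: delta (east=+3, north=+0); D at (east=3, north=0).
  C is 4 units east of D: delta (east=+4, north=+0); C at (east=7, north=0).
  B is 5 units east of C: delta (east=+5, north=+0); B at (east=12, north=0).
  A is 1 unit west of B: delta (east=-1, north=+0); A at (east=11, north=0).
Therefore A relative to E: (east=11, north=0).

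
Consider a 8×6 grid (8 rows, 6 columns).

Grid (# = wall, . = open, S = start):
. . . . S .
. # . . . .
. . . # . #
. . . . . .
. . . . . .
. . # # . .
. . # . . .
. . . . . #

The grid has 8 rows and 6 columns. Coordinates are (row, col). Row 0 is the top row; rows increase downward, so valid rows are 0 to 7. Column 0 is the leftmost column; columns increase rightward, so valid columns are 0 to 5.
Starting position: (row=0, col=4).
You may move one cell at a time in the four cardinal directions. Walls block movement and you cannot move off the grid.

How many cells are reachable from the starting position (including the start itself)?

Answer: Reachable cells: 41

Derivation:
BFS flood-fill from (row=0, col=4):
  Distance 0: (row=0, col=4)
  Distance 1: (row=0, col=3), (row=0, col=5), (row=1, col=4)
  Distance 2: (row=0, col=2), (row=1, col=3), (row=1, col=5), (row=2, col=4)
  Distance 3: (row=0, col=1), (row=1, col=2), (row=3, col=4)
  Distance 4: (row=0, col=0), (row=2, col=2), (row=3, col=3), (row=3, col=5), (row=4, col=4)
  Distance 5: (row=1, col=0), (row=2, col=1), (row=3, col=2), (row=4, col=3), (row=4, col=5), (row=5, col=4)
  Distance 6: (row=2, col=0), (row=3, col=1), (row=4, col=2), (row=5, col=5), (row=6, col=4)
  Distance 7: (row=3, col=0), (row=4, col=1), (row=6, col=3), (row=6, col=5), (row=7, col=4)
  Distance 8: (row=4, col=0), (row=5, col=1), (row=7, col=3)
  Distance 9: (row=5, col=0), (row=6, col=1), (row=7, col=2)
  Distance 10: (row=6, col=0), (row=7, col=1)
  Distance 11: (row=7, col=0)
Total reachable: 41 (grid has 41 open cells total)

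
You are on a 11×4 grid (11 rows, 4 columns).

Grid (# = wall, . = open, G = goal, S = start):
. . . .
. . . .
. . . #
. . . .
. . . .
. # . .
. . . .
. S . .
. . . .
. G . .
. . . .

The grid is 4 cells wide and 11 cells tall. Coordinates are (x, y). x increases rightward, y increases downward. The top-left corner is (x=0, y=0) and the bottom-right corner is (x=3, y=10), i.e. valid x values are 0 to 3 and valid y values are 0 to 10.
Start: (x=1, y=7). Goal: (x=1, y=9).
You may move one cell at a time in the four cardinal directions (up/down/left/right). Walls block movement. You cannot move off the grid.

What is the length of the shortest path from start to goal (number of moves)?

BFS from (x=1, y=7) until reaching (x=1, y=9):
  Distance 0: (x=1, y=7)
  Distance 1: (x=1, y=6), (x=0, y=7), (x=2, y=7), (x=1, y=8)
  Distance 2: (x=0, y=6), (x=2, y=6), (x=3, y=7), (x=0, y=8), (x=2, y=8), (x=1, y=9)  <- goal reached here
One shortest path (2 moves): (x=1, y=7) -> (x=1, y=8) -> (x=1, y=9)

Answer: Shortest path length: 2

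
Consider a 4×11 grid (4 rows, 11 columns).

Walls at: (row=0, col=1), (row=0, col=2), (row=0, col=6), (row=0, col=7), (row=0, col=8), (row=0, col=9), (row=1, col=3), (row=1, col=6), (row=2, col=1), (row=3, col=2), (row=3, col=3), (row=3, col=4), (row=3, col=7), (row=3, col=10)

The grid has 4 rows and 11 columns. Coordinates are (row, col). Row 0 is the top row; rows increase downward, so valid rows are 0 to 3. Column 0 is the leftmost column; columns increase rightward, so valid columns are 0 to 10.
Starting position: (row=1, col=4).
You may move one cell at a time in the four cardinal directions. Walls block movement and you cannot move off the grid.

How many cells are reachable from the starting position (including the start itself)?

BFS flood-fill from (row=1, col=4):
  Distance 0: (row=1, col=4)
  Distance 1: (row=0, col=4), (row=1, col=5), (row=2, col=4)
  Distance 2: (row=0, col=3), (row=0, col=5), (row=2, col=3), (row=2, col=5)
  Distance 3: (row=2, col=2), (row=2, col=6), (row=3, col=5)
  Distance 4: (row=1, col=2), (row=2, col=7), (row=3, col=6)
  Distance 5: (row=1, col=1), (row=1, col=7), (row=2, col=8)
  Distance 6: (row=1, col=0), (row=1, col=8), (row=2, col=9), (row=3, col=8)
  Distance 7: (row=0, col=0), (row=1, col=9), (row=2, col=0), (row=2, col=10), (row=3, col=9)
  Distance 8: (row=1, col=10), (row=3, col=0)
  Distance 9: (row=0, col=10), (row=3, col=1)
Total reachable: 30 (grid has 30 open cells total)

Answer: Reachable cells: 30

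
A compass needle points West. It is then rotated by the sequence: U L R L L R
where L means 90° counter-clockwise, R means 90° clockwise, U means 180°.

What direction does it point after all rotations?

Answer: Final heading: North

Derivation:
Start: West
  U (U-turn (180°)) -> East
  L (left (90° counter-clockwise)) -> North
  R (right (90° clockwise)) -> East
  L (left (90° counter-clockwise)) -> North
  L (left (90° counter-clockwise)) -> West
  R (right (90° clockwise)) -> North
Final: North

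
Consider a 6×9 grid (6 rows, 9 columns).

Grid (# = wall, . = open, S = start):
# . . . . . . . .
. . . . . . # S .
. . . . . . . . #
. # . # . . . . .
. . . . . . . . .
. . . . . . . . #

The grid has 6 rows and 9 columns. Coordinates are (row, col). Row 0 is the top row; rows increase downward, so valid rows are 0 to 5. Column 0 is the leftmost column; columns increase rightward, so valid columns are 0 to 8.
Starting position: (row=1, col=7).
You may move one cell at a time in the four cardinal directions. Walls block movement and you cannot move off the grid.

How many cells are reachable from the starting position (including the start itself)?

Answer: Reachable cells: 48

Derivation:
BFS flood-fill from (row=1, col=7):
  Distance 0: (row=1, col=7)
  Distance 1: (row=0, col=7), (row=1, col=8), (row=2, col=7)
  Distance 2: (row=0, col=6), (row=0, col=8), (row=2, col=6), (row=3, col=7)
  Distance 3: (row=0, col=5), (row=2, col=5), (row=3, col=6), (row=3, col=8), (row=4, col=7)
  Distance 4: (row=0, col=4), (row=1, col=5), (row=2, col=4), (row=3, col=5), (row=4, col=6), (row=4, col=8), (row=5, col=7)
  Distance 5: (row=0, col=3), (row=1, col=4), (row=2, col=3), (row=3, col=4), (row=4, col=5), (row=5, col=6)
  Distance 6: (row=0, col=2), (row=1, col=3), (row=2, col=2), (row=4, col=4), (row=5, col=5)
  Distance 7: (row=0, col=1), (row=1, col=2), (row=2, col=1), (row=3, col=2), (row=4, col=3), (row=5, col=4)
  Distance 8: (row=1, col=1), (row=2, col=0), (row=4, col=2), (row=5, col=3)
  Distance 9: (row=1, col=0), (row=3, col=0), (row=4, col=1), (row=5, col=2)
  Distance 10: (row=4, col=0), (row=5, col=1)
  Distance 11: (row=5, col=0)
Total reachable: 48 (grid has 48 open cells total)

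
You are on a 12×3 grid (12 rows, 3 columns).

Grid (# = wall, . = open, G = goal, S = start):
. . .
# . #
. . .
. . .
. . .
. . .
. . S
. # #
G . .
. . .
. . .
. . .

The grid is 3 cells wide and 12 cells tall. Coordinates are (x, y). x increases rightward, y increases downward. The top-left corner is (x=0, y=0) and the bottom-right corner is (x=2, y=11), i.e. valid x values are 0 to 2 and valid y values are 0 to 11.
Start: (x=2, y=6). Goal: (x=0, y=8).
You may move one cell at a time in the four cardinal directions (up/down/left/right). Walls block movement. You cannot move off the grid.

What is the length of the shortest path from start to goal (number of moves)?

BFS from (x=2, y=6) until reaching (x=0, y=8):
  Distance 0: (x=2, y=6)
  Distance 1: (x=2, y=5), (x=1, y=6)
  Distance 2: (x=2, y=4), (x=1, y=5), (x=0, y=6)
  Distance 3: (x=2, y=3), (x=1, y=4), (x=0, y=5), (x=0, y=7)
  Distance 4: (x=2, y=2), (x=1, y=3), (x=0, y=4), (x=0, y=8)  <- goal reached here
One shortest path (4 moves): (x=2, y=6) -> (x=1, y=6) -> (x=0, y=6) -> (x=0, y=7) -> (x=0, y=8)

Answer: Shortest path length: 4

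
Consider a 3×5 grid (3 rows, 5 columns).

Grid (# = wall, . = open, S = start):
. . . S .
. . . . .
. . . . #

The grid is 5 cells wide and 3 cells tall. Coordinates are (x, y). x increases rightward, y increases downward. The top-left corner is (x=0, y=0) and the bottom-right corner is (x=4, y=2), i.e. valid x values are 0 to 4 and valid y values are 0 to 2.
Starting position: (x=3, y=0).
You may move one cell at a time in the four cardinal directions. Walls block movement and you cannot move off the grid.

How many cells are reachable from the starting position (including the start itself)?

Answer: Reachable cells: 14

Derivation:
BFS flood-fill from (x=3, y=0):
  Distance 0: (x=3, y=0)
  Distance 1: (x=2, y=0), (x=4, y=0), (x=3, y=1)
  Distance 2: (x=1, y=0), (x=2, y=1), (x=4, y=1), (x=3, y=2)
  Distance 3: (x=0, y=0), (x=1, y=1), (x=2, y=2)
  Distance 4: (x=0, y=1), (x=1, y=2)
  Distance 5: (x=0, y=2)
Total reachable: 14 (grid has 14 open cells total)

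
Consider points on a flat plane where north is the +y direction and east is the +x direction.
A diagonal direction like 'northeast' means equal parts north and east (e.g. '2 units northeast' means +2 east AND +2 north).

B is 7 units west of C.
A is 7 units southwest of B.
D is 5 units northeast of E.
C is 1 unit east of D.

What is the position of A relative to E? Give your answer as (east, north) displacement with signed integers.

Answer: A is at (east=-8, north=-2) relative to E.

Derivation:
Place E at the origin (east=0, north=0).
  D is 5 units northeast of E: delta (east=+5, north=+5); D at (east=5, north=5).
  C is 1 unit east of D: delta (east=+1, north=+0); C at (east=6, north=5).
  B is 7 units west of C: delta (east=-7, north=+0); B at (east=-1, north=5).
  A is 7 units southwest of B: delta (east=-7, north=-7); A at (east=-8, north=-2).
Therefore A relative to E: (east=-8, north=-2).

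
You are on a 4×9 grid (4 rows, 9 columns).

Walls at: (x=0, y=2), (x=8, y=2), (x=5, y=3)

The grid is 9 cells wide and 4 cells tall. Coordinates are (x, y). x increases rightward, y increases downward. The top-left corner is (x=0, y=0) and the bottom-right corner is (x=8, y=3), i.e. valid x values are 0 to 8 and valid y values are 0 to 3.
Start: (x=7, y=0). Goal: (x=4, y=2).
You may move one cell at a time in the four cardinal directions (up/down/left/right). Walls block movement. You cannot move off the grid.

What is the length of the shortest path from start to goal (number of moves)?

Answer: Shortest path length: 5

Derivation:
BFS from (x=7, y=0) until reaching (x=4, y=2):
  Distance 0: (x=7, y=0)
  Distance 1: (x=6, y=0), (x=8, y=0), (x=7, y=1)
  Distance 2: (x=5, y=0), (x=6, y=1), (x=8, y=1), (x=7, y=2)
  Distance 3: (x=4, y=0), (x=5, y=1), (x=6, y=2), (x=7, y=3)
  Distance 4: (x=3, y=0), (x=4, y=1), (x=5, y=2), (x=6, y=3), (x=8, y=3)
  Distance 5: (x=2, y=0), (x=3, y=1), (x=4, y=2)  <- goal reached here
One shortest path (5 moves): (x=7, y=0) -> (x=6, y=0) -> (x=5, y=0) -> (x=4, y=0) -> (x=4, y=1) -> (x=4, y=2)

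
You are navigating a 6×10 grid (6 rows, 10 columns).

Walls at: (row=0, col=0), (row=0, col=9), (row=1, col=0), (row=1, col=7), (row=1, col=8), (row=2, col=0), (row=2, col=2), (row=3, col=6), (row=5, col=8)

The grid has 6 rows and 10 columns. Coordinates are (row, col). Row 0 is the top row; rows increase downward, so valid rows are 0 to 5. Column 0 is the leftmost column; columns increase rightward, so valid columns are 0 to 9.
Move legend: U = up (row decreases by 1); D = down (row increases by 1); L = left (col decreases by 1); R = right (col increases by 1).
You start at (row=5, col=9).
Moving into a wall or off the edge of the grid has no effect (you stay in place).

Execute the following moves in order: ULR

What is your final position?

Start: (row=5, col=9)
  U (up): (row=5, col=9) -> (row=4, col=9)
  L (left): (row=4, col=9) -> (row=4, col=8)
  R (right): (row=4, col=8) -> (row=4, col=9)
Final: (row=4, col=9)

Answer: Final position: (row=4, col=9)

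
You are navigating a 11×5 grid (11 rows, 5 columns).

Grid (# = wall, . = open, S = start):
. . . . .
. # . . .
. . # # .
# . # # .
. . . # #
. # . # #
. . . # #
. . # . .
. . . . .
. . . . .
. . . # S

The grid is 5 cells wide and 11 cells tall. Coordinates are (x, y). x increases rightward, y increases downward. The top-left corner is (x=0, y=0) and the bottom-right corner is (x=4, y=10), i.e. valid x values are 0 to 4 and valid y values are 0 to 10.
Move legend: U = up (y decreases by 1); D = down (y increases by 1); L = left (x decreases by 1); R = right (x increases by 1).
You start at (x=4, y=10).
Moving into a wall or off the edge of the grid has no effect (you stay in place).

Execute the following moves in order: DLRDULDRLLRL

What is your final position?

Answer: Final position: (x=2, y=9)

Derivation:
Start: (x=4, y=10)
  D (down): blocked, stay at (x=4, y=10)
  L (left): blocked, stay at (x=4, y=10)
  R (right): blocked, stay at (x=4, y=10)
  D (down): blocked, stay at (x=4, y=10)
  U (up): (x=4, y=10) -> (x=4, y=9)
  L (left): (x=4, y=9) -> (x=3, y=9)
  D (down): blocked, stay at (x=3, y=9)
  R (right): (x=3, y=9) -> (x=4, y=9)
  L (left): (x=4, y=9) -> (x=3, y=9)
  L (left): (x=3, y=9) -> (x=2, y=9)
  R (right): (x=2, y=9) -> (x=3, y=9)
  L (left): (x=3, y=9) -> (x=2, y=9)
Final: (x=2, y=9)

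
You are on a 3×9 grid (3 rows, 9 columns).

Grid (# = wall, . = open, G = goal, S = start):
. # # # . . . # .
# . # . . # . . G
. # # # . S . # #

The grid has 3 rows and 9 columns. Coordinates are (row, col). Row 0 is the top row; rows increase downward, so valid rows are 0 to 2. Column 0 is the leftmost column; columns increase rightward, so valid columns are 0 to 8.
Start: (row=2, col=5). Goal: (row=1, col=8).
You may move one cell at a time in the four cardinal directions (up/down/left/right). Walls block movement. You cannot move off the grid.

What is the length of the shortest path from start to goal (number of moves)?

BFS from (row=2, col=5) until reaching (row=1, col=8):
  Distance 0: (row=2, col=5)
  Distance 1: (row=2, col=4), (row=2, col=6)
  Distance 2: (row=1, col=4), (row=1, col=6)
  Distance 3: (row=0, col=4), (row=0, col=6), (row=1, col=3), (row=1, col=7)
  Distance 4: (row=0, col=5), (row=1, col=8)  <- goal reached here
One shortest path (4 moves): (row=2, col=5) -> (row=2, col=6) -> (row=1, col=6) -> (row=1, col=7) -> (row=1, col=8)

Answer: Shortest path length: 4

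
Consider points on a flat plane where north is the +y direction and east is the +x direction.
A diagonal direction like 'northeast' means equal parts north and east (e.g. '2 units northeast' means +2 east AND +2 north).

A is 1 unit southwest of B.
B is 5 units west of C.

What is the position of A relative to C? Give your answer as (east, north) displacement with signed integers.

Answer: A is at (east=-6, north=-1) relative to C.

Derivation:
Place C at the origin (east=0, north=0).
  B is 5 units west of C: delta (east=-5, north=+0); B at (east=-5, north=0).
  A is 1 unit southwest of B: delta (east=-1, north=-1); A at (east=-6, north=-1).
Therefore A relative to C: (east=-6, north=-1).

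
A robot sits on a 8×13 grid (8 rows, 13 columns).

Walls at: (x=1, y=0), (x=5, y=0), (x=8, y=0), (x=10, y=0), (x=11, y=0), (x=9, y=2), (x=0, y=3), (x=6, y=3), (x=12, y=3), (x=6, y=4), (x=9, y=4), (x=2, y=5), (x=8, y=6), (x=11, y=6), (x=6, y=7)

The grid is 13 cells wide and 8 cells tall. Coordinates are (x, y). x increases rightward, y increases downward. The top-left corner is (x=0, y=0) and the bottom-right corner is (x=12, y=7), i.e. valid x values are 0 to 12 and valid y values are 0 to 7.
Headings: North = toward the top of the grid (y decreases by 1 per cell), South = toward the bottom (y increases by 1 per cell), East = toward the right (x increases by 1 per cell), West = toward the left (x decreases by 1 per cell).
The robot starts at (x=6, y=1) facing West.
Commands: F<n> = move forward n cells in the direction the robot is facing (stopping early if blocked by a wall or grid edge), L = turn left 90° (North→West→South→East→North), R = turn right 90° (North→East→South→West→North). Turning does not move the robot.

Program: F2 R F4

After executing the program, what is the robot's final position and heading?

Answer: Final position: (x=4, y=0), facing North

Derivation:
Start: (x=6, y=1), facing West
  F2: move forward 2, now at (x=4, y=1)
  R: turn right, now facing North
  F4: move forward 1/4 (blocked), now at (x=4, y=0)
Final: (x=4, y=0), facing North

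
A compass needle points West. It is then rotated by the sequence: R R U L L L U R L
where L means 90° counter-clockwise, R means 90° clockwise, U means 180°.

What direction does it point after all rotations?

Start: West
  R (right (90° clockwise)) -> North
  R (right (90° clockwise)) -> East
  U (U-turn (180°)) -> West
  L (left (90° counter-clockwise)) -> South
  L (left (90° counter-clockwise)) -> East
  L (left (90° counter-clockwise)) -> North
  U (U-turn (180°)) -> South
  R (right (90° clockwise)) -> West
  L (left (90° counter-clockwise)) -> South
Final: South

Answer: Final heading: South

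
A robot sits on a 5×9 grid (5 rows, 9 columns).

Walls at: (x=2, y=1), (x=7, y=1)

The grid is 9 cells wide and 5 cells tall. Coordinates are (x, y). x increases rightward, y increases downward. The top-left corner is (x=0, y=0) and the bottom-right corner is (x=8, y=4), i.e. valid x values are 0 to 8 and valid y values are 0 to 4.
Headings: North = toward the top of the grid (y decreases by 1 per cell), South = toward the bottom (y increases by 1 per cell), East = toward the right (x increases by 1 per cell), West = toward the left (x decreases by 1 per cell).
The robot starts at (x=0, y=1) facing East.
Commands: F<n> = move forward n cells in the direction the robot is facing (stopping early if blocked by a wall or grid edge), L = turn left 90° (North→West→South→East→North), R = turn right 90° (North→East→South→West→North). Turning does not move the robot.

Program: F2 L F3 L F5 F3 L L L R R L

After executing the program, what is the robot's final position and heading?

Answer: Final position: (x=0, y=0), facing East

Derivation:
Start: (x=0, y=1), facing East
  F2: move forward 1/2 (blocked), now at (x=1, y=1)
  L: turn left, now facing North
  F3: move forward 1/3 (blocked), now at (x=1, y=0)
  L: turn left, now facing West
  F5: move forward 1/5 (blocked), now at (x=0, y=0)
  F3: move forward 0/3 (blocked), now at (x=0, y=0)
  L: turn left, now facing South
  L: turn left, now facing East
  L: turn left, now facing North
  R: turn right, now facing East
  R: turn right, now facing South
  L: turn left, now facing East
Final: (x=0, y=0), facing East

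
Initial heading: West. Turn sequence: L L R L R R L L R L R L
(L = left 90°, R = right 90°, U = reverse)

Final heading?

Answer: Final heading: East

Derivation:
Start: West
  L (left (90° counter-clockwise)) -> South
  L (left (90° counter-clockwise)) -> East
  R (right (90° clockwise)) -> South
  L (left (90° counter-clockwise)) -> East
  R (right (90° clockwise)) -> South
  R (right (90° clockwise)) -> West
  L (left (90° counter-clockwise)) -> South
  L (left (90° counter-clockwise)) -> East
  R (right (90° clockwise)) -> South
  L (left (90° counter-clockwise)) -> East
  R (right (90° clockwise)) -> South
  L (left (90° counter-clockwise)) -> East
Final: East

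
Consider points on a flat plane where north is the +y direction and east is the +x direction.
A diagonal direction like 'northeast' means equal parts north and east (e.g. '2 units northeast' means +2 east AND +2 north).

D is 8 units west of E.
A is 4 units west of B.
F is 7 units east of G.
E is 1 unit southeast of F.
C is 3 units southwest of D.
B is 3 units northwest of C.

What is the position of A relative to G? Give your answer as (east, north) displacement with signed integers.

Answer: A is at (east=-10, north=-1) relative to G.

Derivation:
Place G at the origin (east=0, north=0).
  F is 7 units east of G: delta (east=+7, north=+0); F at (east=7, north=0).
  E is 1 unit southeast of F: delta (east=+1, north=-1); E at (east=8, north=-1).
  D is 8 units west of E: delta (east=-8, north=+0); D at (east=0, north=-1).
  C is 3 units southwest of D: delta (east=-3, north=-3); C at (east=-3, north=-4).
  B is 3 units northwest of C: delta (east=-3, north=+3); B at (east=-6, north=-1).
  A is 4 units west of B: delta (east=-4, north=+0); A at (east=-10, north=-1).
Therefore A relative to G: (east=-10, north=-1).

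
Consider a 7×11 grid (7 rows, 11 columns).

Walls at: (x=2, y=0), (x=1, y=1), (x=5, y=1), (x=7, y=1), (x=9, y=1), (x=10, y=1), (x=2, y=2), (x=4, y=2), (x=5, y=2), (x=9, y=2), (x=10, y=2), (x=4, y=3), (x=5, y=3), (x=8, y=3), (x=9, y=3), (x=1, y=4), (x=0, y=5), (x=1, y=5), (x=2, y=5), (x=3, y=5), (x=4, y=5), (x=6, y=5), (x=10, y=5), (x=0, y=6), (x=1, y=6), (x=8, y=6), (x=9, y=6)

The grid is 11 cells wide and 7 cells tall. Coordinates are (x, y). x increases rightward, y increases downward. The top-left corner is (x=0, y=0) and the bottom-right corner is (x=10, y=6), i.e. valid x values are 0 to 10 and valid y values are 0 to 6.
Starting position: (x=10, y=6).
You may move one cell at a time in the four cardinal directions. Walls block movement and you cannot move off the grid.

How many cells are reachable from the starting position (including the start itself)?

BFS flood-fill from (x=10, y=6):
  Distance 0: (x=10, y=6)
Total reachable: 1 (grid has 50 open cells total)

Answer: Reachable cells: 1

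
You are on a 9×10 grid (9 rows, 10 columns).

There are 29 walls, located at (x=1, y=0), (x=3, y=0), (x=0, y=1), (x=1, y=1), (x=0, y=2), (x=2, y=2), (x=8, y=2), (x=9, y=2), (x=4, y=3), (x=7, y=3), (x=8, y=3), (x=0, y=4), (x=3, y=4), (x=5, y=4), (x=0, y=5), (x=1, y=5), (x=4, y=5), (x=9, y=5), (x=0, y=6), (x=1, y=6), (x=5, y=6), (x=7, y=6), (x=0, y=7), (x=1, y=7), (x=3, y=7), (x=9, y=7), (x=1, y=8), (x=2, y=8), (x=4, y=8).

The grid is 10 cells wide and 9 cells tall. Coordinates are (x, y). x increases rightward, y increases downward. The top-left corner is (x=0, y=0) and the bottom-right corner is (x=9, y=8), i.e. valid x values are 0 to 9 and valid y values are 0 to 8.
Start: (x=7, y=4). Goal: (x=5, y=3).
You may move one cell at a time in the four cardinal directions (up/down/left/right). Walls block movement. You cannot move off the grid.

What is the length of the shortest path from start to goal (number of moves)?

BFS from (x=7, y=4) until reaching (x=5, y=3):
  Distance 0: (x=7, y=4)
  Distance 1: (x=6, y=4), (x=8, y=4), (x=7, y=5)
  Distance 2: (x=6, y=3), (x=9, y=4), (x=6, y=5), (x=8, y=5)
  Distance 3: (x=6, y=2), (x=5, y=3), (x=9, y=3), (x=5, y=5), (x=6, y=6), (x=8, y=6)  <- goal reached here
One shortest path (3 moves): (x=7, y=4) -> (x=6, y=4) -> (x=6, y=3) -> (x=5, y=3)

Answer: Shortest path length: 3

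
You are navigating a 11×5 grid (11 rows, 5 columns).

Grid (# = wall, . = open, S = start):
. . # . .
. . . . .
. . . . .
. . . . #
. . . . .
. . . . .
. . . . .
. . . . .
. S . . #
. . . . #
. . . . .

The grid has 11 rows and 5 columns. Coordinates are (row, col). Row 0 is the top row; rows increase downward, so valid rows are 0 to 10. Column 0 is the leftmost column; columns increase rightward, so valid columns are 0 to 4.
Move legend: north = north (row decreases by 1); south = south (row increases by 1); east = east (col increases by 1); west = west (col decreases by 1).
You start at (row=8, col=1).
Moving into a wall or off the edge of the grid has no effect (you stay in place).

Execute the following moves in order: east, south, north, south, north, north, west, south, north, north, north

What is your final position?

Start: (row=8, col=1)
  east (east): (row=8, col=1) -> (row=8, col=2)
  south (south): (row=8, col=2) -> (row=9, col=2)
  north (north): (row=9, col=2) -> (row=8, col=2)
  south (south): (row=8, col=2) -> (row=9, col=2)
  north (north): (row=9, col=2) -> (row=8, col=2)
  north (north): (row=8, col=2) -> (row=7, col=2)
  west (west): (row=7, col=2) -> (row=7, col=1)
  south (south): (row=7, col=1) -> (row=8, col=1)
  north (north): (row=8, col=1) -> (row=7, col=1)
  north (north): (row=7, col=1) -> (row=6, col=1)
  north (north): (row=6, col=1) -> (row=5, col=1)
Final: (row=5, col=1)

Answer: Final position: (row=5, col=1)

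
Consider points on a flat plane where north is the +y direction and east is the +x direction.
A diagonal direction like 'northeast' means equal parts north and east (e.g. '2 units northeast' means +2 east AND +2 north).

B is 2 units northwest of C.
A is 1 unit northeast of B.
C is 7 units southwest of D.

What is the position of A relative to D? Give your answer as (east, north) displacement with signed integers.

Answer: A is at (east=-8, north=-4) relative to D.

Derivation:
Place D at the origin (east=0, north=0).
  C is 7 units southwest of D: delta (east=-7, north=-7); C at (east=-7, north=-7).
  B is 2 units northwest of C: delta (east=-2, north=+2); B at (east=-9, north=-5).
  A is 1 unit northeast of B: delta (east=+1, north=+1); A at (east=-8, north=-4).
Therefore A relative to D: (east=-8, north=-4).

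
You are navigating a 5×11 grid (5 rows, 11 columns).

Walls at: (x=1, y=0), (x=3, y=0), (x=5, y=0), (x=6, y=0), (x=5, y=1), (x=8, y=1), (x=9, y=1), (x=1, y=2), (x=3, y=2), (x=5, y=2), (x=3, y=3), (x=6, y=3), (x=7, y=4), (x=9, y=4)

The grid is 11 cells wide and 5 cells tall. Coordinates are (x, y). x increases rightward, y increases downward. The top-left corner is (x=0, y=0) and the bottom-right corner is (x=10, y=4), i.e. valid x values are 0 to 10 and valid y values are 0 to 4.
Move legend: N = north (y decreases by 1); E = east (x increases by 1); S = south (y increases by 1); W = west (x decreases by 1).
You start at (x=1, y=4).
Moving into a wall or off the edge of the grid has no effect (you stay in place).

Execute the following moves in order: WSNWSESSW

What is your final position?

Start: (x=1, y=4)
  W (west): (x=1, y=4) -> (x=0, y=4)
  S (south): blocked, stay at (x=0, y=4)
  N (north): (x=0, y=4) -> (x=0, y=3)
  W (west): blocked, stay at (x=0, y=3)
  S (south): (x=0, y=3) -> (x=0, y=4)
  E (east): (x=0, y=4) -> (x=1, y=4)
  S (south): blocked, stay at (x=1, y=4)
  S (south): blocked, stay at (x=1, y=4)
  W (west): (x=1, y=4) -> (x=0, y=4)
Final: (x=0, y=4)

Answer: Final position: (x=0, y=4)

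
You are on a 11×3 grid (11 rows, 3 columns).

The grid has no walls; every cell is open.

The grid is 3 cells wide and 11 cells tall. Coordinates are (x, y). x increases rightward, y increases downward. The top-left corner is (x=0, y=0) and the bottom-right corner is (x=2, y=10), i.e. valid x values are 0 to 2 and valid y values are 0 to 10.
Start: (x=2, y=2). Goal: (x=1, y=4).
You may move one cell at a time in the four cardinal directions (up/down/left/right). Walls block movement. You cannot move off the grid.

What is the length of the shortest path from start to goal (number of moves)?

BFS from (x=2, y=2) until reaching (x=1, y=4):
  Distance 0: (x=2, y=2)
  Distance 1: (x=2, y=1), (x=1, y=2), (x=2, y=3)
  Distance 2: (x=2, y=0), (x=1, y=1), (x=0, y=2), (x=1, y=3), (x=2, y=4)
  Distance 3: (x=1, y=0), (x=0, y=1), (x=0, y=3), (x=1, y=4), (x=2, y=5)  <- goal reached here
One shortest path (3 moves): (x=2, y=2) -> (x=1, y=2) -> (x=1, y=3) -> (x=1, y=4)

Answer: Shortest path length: 3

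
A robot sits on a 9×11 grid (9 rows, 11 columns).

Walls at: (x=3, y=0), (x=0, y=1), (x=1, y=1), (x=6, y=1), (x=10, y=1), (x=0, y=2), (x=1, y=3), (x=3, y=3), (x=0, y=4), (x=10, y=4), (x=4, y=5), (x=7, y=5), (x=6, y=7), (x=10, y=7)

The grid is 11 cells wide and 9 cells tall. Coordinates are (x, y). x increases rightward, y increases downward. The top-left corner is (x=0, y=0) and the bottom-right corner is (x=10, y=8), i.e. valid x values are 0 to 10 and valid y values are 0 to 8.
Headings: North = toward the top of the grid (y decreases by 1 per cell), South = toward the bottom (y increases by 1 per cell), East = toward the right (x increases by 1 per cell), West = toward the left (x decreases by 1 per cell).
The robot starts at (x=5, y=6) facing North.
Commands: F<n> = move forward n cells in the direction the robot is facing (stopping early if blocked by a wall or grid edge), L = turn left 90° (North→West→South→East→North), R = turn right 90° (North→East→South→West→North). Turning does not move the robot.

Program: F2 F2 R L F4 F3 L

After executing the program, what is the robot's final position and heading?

Answer: Final position: (x=5, y=0), facing West

Derivation:
Start: (x=5, y=6), facing North
  F2: move forward 2, now at (x=5, y=4)
  F2: move forward 2, now at (x=5, y=2)
  R: turn right, now facing East
  L: turn left, now facing North
  F4: move forward 2/4 (blocked), now at (x=5, y=0)
  F3: move forward 0/3 (blocked), now at (x=5, y=0)
  L: turn left, now facing West
Final: (x=5, y=0), facing West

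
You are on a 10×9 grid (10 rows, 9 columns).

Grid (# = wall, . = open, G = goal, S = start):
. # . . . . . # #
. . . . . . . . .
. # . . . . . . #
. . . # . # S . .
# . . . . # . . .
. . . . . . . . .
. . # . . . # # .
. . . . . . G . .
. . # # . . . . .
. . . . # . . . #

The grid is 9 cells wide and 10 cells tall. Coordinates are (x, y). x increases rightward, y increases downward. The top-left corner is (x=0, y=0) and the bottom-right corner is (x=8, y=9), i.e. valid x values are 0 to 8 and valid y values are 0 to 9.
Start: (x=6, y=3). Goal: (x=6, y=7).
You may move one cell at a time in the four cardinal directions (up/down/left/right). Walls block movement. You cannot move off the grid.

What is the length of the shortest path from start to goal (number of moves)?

Answer: Shortest path length: 6

Derivation:
BFS from (x=6, y=3) until reaching (x=6, y=7):
  Distance 0: (x=6, y=3)
  Distance 1: (x=6, y=2), (x=7, y=3), (x=6, y=4)
  Distance 2: (x=6, y=1), (x=5, y=2), (x=7, y=2), (x=8, y=3), (x=7, y=4), (x=6, y=5)
  Distance 3: (x=6, y=0), (x=5, y=1), (x=7, y=1), (x=4, y=2), (x=8, y=4), (x=5, y=5), (x=7, y=5)
  Distance 4: (x=5, y=0), (x=4, y=1), (x=8, y=1), (x=3, y=2), (x=4, y=3), (x=4, y=5), (x=8, y=5), (x=5, y=6)
  Distance 5: (x=4, y=0), (x=3, y=1), (x=2, y=2), (x=4, y=4), (x=3, y=5), (x=4, y=6), (x=8, y=6), (x=5, y=7)
  Distance 6: (x=3, y=0), (x=2, y=1), (x=2, y=3), (x=3, y=4), (x=2, y=5), (x=3, y=6), (x=4, y=7), (x=6, y=7), (x=8, y=7), (x=5, y=8)  <- goal reached here
One shortest path (6 moves): (x=6, y=3) -> (x=6, y=4) -> (x=6, y=5) -> (x=5, y=5) -> (x=5, y=6) -> (x=5, y=7) -> (x=6, y=7)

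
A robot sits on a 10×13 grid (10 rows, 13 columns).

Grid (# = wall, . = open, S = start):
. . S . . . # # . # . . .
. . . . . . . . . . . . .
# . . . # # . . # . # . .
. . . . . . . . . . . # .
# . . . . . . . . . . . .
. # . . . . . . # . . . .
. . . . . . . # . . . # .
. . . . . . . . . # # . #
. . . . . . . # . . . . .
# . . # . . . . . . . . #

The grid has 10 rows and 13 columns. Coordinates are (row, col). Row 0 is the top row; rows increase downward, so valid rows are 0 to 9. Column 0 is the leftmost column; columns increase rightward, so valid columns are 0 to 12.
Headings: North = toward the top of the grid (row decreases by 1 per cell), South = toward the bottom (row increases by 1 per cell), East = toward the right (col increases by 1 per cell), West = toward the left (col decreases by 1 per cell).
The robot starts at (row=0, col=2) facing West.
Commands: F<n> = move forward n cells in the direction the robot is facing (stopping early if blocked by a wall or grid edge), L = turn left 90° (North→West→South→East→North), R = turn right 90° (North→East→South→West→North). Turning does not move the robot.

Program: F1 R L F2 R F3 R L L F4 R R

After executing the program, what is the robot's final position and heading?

Answer: Final position: (row=0, col=0), facing East

Derivation:
Start: (row=0, col=2), facing West
  F1: move forward 1, now at (row=0, col=1)
  R: turn right, now facing North
  L: turn left, now facing West
  F2: move forward 1/2 (blocked), now at (row=0, col=0)
  R: turn right, now facing North
  F3: move forward 0/3 (blocked), now at (row=0, col=0)
  R: turn right, now facing East
  L: turn left, now facing North
  L: turn left, now facing West
  F4: move forward 0/4 (blocked), now at (row=0, col=0)
  R: turn right, now facing North
  R: turn right, now facing East
Final: (row=0, col=0), facing East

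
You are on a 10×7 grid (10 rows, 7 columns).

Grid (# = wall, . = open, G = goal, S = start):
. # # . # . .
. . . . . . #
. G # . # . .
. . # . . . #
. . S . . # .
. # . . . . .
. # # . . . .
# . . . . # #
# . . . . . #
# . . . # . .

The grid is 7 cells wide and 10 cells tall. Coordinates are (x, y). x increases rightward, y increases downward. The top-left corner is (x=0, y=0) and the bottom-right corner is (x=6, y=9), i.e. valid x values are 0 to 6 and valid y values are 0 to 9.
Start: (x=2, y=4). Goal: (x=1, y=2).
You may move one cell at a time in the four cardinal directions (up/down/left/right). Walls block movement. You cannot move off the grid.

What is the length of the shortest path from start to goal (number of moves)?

BFS from (x=2, y=4) until reaching (x=1, y=2):
  Distance 0: (x=2, y=4)
  Distance 1: (x=1, y=4), (x=3, y=4), (x=2, y=5)
  Distance 2: (x=1, y=3), (x=3, y=3), (x=0, y=4), (x=4, y=4), (x=3, y=5)
  Distance 3: (x=1, y=2), (x=3, y=2), (x=0, y=3), (x=4, y=3), (x=0, y=5), (x=4, y=5), (x=3, y=6)  <- goal reached here
One shortest path (3 moves): (x=2, y=4) -> (x=1, y=4) -> (x=1, y=3) -> (x=1, y=2)

Answer: Shortest path length: 3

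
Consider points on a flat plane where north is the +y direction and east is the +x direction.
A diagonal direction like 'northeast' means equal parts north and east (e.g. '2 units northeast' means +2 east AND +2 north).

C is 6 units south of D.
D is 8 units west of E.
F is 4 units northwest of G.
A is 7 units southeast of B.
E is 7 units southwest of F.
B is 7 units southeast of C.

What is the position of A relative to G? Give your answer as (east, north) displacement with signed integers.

Place G at the origin (east=0, north=0).
  F is 4 units northwest of G: delta (east=-4, north=+4); F at (east=-4, north=4).
  E is 7 units southwest of F: delta (east=-7, north=-7); E at (east=-11, north=-3).
  D is 8 units west of E: delta (east=-8, north=+0); D at (east=-19, north=-3).
  C is 6 units south of D: delta (east=+0, north=-6); C at (east=-19, north=-9).
  B is 7 units southeast of C: delta (east=+7, north=-7); B at (east=-12, north=-16).
  A is 7 units southeast of B: delta (east=+7, north=-7); A at (east=-5, north=-23).
Therefore A relative to G: (east=-5, north=-23).

Answer: A is at (east=-5, north=-23) relative to G.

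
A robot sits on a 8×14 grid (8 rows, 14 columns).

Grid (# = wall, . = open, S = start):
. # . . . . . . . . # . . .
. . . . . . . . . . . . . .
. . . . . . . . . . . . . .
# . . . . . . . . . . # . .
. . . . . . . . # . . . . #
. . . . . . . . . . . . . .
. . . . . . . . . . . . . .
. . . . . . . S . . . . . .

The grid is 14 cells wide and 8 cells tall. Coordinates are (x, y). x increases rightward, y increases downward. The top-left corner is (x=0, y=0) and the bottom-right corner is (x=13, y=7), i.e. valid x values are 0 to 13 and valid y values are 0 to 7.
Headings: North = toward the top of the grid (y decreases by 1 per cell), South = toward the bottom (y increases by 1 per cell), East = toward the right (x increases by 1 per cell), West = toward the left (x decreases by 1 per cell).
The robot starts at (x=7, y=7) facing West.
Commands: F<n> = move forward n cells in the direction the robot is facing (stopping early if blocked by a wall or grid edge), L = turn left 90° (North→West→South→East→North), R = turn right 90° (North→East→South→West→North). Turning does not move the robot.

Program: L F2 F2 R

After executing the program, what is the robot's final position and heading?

Start: (x=7, y=7), facing West
  L: turn left, now facing South
  F2: move forward 0/2 (blocked), now at (x=7, y=7)
  F2: move forward 0/2 (blocked), now at (x=7, y=7)
  R: turn right, now facing West
Final: (x=7, y=7), facing West

Answer: Final position: (x=7, y=7), facing West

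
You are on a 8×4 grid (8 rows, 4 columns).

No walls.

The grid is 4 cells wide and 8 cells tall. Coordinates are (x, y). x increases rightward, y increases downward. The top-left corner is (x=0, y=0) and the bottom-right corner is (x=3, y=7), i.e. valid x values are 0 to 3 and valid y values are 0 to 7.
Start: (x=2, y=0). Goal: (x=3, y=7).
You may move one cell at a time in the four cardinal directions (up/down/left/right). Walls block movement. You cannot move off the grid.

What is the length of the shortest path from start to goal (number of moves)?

BFS from (x=2, y=0) until reaching (x=3, y=7):
  Distance 0: (x=2, y=0)
  Distance 1: (x=1, y=0), (x=3, y=0), (x=2, y=1)
  Distance 2: (x=0, y=0), (x=1, y=1), (x=3, y=1), (x=2, y=2)
  Distance 3: (x=0, y=1), (x=1, y=2), (x=3, y=2), (x=2, y=3)
  Distance 4: (x=0, y=2), (x=1, y=3), (x=3, y=3), (x=2, y=4)
  Distance 5: (x=0, y=3), (x=1, y=4), (x=3, y=4), (x=2, y=5)
  Distance 6: (x=0, y=4), (x=1, y=5), (x=3, y=5), (x=2, y=6)
  Distance 7: (x=0, y=5), (x=1, y=6), (x=3, y=6), (x=2, y=7)
  Distance 8: (x=0, y=6), (x=1, y=7), (x=3, y=7)  <- goal reached here
One shortest path (8 moves): (x=2, y=0) -> (x=3, y=0) -> (x=3, y=1) -> (x=3, y=2) -> (x=3, y=3) -> (x=3, y=4) -> (x=3, y=5) -> (x=3, y=6) -> (x=3, y=7)

Answer: Shortest path length: 8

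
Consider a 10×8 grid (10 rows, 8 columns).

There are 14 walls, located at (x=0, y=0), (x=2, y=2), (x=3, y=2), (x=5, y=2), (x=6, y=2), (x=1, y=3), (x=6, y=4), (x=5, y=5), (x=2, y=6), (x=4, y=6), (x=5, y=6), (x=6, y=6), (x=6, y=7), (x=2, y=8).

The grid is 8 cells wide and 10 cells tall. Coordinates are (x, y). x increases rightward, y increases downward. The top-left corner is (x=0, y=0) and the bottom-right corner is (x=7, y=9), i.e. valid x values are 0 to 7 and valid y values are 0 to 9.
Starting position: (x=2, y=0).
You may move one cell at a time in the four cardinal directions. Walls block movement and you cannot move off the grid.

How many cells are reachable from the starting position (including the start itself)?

Answer: Reachable cells: 66

Derivation:
BFS flood-fill from (x=2, y=0):
  Distance 0: (x=2, y=0)
  Distance 1: (x=1, y=0), (x=3, y=0), (x=2, y=1)
  Distance 2: (x=4, y=0), (x=1, y=1), (x=3, y=1)
  Distance 3: (x=5, y=0), (x=0, y=1), (x=4, y=1), (x=1, y=2)
  Distance 4: (x=6, y=0), (x=5, y=1), (x=0, y=2), (x=4, y=2)
  Distance 5: (x=7, y=0), (x=6, y=1), (x=0, y=3), (x=4, y=3)
  Distance 6: (x=7, y=1), (x=3, y=3), (x=5, y=3), (x=0, y=4), (x=4, y=4)
  Distance 7: (x=7, y=2), (x=2, y=3), (x=6, y=3), (x=1, y=4), (x=3, y=4), (x=5, y=4), (x=0, y=5), (x=4, y=5)
  Distance 8: (x=7, y=3), (x=2, y=4), (x=1, y=5), (x=3, y=5), (x=0, y=6)
  Distance 9: (x=7, y=4), (x=2, y=5), (x=1, y=6), (x=3, y=6), (x=0, y=7)
  Distance 10: (x=7, y=5), (x=1, y=7), (x=3, y=7), (x=0, y=8)
  Distance 11: (x=6, y=5), (x=7, y=6), (x=2, y=7), (x=4, y=7), (x=1, y=8), (x=3, y=8), (x=0, y=9)
  Distance 12: (x=5, y=7), (x=7, y=7), (x=4, y=8), (x=1, y=9), (x=3, y=9)
  Distance 13: (x=5, y=8), (x=7, y=8), (x=2, y=9), (x=4, y=9)
  Distance 14: (x=6, y=8), (x=5, y=9), (x=7, y=9)
  Distance 15: (x=6, y=9)
Total reachable: 66 (grid has 66 open cells total)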